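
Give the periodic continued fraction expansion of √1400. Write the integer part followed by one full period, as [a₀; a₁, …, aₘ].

a₀ = ⌊√1400⌋ = 37.

[37; 2, 2, 2, 74]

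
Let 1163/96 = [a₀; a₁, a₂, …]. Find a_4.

1

1163 = 12·96 + 11   →  a_0 = 12
96 = 8·11 + 8   →  a_1 = 8
11 = 1·8 + 3   →  a_2 = 1
8 = 2·3 + 2   →  a_3 = 2
3 = 1·2 + 1   →  a_4 = 1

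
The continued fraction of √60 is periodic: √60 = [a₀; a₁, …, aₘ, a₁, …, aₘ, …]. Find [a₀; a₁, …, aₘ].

[7; 1, 2, 1, 14]

a₀ = ⌊√60⌋ = 7.
With m₀=0, d₀=1 and mₖ₊₁ = dₖaₖ − mₖ, dₖ₊₁ = (n − mₖ₊₁²)/dₖ, aₖ₊₁ = ⌊(a₀+mₖ₊₁)/dₖ₊₁⌋:
  k=1: m=7, d=11, a=1
  k=2: m=4, d=4, a=2
  k=3: m=4, d=11, a=1
  k=4: m=7, d=1, a=14
d=1 and a=2a₀=14 at k=4, so the next step gives (m, d) = (7, 11) again — its k=1 value — and the period has length 4.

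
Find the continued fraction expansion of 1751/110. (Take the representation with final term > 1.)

[15; 1, 11, 4, 2]

1751 = 15·110 + 101
110 = 1·101 + 9
101 = 11·9 + 2
9 = 4·2 + 1
2 = 2·1 + 0  (stop)
So 1751/110 = [15; 1, 11, 4, 2].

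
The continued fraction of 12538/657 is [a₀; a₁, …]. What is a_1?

12538 = 19·657 + 55   →  a_0 = 19
657 = 11·55 + 52   →  a_1 = 11

11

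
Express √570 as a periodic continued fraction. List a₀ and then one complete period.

[23; 1, 6, 1, 46]

a₀ = ⌊√570⌋ = 23.
With m₀=0, d₀=1 and mₖ₊₁ = dₖaₖ − mₖ, dₖ₊₁ = (n − mₖ₊₁²)/dₖ, aₖ₊₁ = ⌊(a₀+mₖ₊₁)/dₖ₊₁⌋:
  k=1: m=23, d=41, a=1
  k=2: m=18, d=6, a=6
  k=3: m=18, d=41, a=1
  k=4: m=23, d=1, a=46
d=1 and a=2a₀=46 at k=4, so the next step gives (m, d) = (23, 41) again — its k=1 value — and the period has length 4.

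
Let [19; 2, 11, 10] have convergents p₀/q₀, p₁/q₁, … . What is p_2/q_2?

448/23

Using pₖ = aₖpₖ₋₁ + pₖ₋₂, qₖ = aₖqₖ₋₁ + qₖ₋₂ (with p₋₁=1, p₋₂=0, q₋₁=0, q₋₂=1):
  k=0: a=19, p=19, q=1
  k=1: a=2, p=39, q=2
  k=2: a=11, p=448, q=23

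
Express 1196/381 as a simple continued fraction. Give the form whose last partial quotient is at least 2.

1196 = 3*381 + 53
381 = 7*53 + 10
53 = 5*10 + 3
10 = 3*3 + 1
3 = 3*1 + 0  (stop)
So 1196/381 = [3; 7, 5, 3, 3].

[3; 7, 5, 3, 3]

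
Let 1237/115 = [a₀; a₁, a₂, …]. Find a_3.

9

1237 = 10·115 + 87   →  a_0 = 10
115 = 1·87 + 28   →  a_1 = 1
87 = 3·28 + 3   →  a_2 = 3
28 = 9·3 + 1   →  a_3 = 9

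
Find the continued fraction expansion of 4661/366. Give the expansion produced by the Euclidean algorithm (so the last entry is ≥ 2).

4661 = 12×366 + 269
366 = 1×269 + 97
269 = 2×97 + 75
97 = 1×75 + 22
75 = 3×22 + 9
22 = 2×9 + 4
9 = 2×4 + 1
4 = 4×1 + 0  (stop)
So 4661/366 = [12; 1, 2, 1, 3, 2, 2, 4].

[12; 1, 2, 1, 3, 2, 2, 4]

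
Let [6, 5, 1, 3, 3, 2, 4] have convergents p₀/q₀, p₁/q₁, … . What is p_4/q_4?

463/75

Using pₖ = aₖpₖ₋₁ + pₖ₋₂, qₖ = aₖqₖ₋₁ + qₖ₋₂ (with p₋₁=1, p₋₂=0, q₋₁=0, q₋₂=1):
  k=0: a=6, p=6, q=1
  k=1: a=5, p=31, q=5
  k=2: a=1, p=37, q=6
  k=3: a=3, p=142, q=23
  k=4: a=3, p=463, q=75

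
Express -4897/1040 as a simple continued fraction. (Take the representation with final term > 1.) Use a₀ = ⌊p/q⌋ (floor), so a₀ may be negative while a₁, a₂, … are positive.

-4897 = -5*1040 + 303
1040 = 3*303 + 131
303 = 2*131 + 41
131 = 3*41 + 8
41 = 5*8 + 1
8 = 8*1 + 0  (stop)
So -4897/1040 = [-5; 3, 2, 3, 5, 8].

[-5; 3, 2, 3, 5, 8]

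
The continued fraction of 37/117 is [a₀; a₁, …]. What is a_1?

3

37 = 0·117 + 37   →  a_0 = 0
117 = 3·37 + 6   →  a_1 = 3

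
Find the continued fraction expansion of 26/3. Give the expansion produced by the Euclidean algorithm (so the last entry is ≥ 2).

26 = 8×3 + 2
3 = 1×2 + 1
2 = 2×1 + 0  (stop)
So 26/3 = [8; 1, 2].

[8; 1, 2]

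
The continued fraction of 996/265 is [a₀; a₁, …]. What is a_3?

996 = 3·265 + 201   →  a_0 = 3
265 = 1·201 + 64   →  a_1 = 1
201 = 3·64 + 9   →  a_2 = 3
64 = 7·9 + 1   →  a_3 = 7

7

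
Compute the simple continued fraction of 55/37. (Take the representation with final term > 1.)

55 = 1·37 + 18
37 = 2·18 + 1
18 = 18·1 + 0  (stop)
So 55/37 = [1; 2, 18].

[1; 2, 18]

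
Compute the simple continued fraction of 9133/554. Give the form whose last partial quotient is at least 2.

9133 = 16·554 + 269
554 = 2·269 + 16
269 = 16·16 + 13
16 = 1·13 + 3
13 = 4·3 + 1
3 = 3·1 + 0  (stop)
So 9133/554 = [16; 2, 16, 1, 4, 3].

[16; 2, 16, 1, 4, 3]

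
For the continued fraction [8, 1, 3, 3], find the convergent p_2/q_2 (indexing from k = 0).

35/4

Using pₖ = aₖpₖ₋₁ + pₖ₋₂, qₖ = aₖqₖ₋₁ + qₖ₋₂ (with p₋₁=1, p₋₂=0, q₋₁=0, q₋₂=1):
  k=0: a=8, p=8, q=1
  k=1: a=1, p=9, q=1
  k=2: a=3, p=35, q=4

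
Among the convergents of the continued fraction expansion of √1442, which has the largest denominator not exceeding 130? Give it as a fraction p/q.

1443/38

√1442 = [37; 1, 36, 1, 74, …] (period length 4).
Convergents:
  p_0/q_0 = 37/1
  p_1/q_1 = 38/1
  p_2/q_2 = 1405/37
  p_3/q_3 = 1443/38
  p_4/q_4 = 108187/2849
q_3 = 38 ≤ 130 < 2849 = q_4, so the answer is 1443/38.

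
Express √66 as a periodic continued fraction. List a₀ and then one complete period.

a₀ = ⌊√66⌋ = 8.
With m₀=0, d₀=1 and mₖ₊₁ = dₖaₖ − mₖ, dₖ₊₁ = (n − mₖ₊₁²)/dₖ, aₖ₊₁ = ⌊(a₀+mₖ₊₁)/dₖ₊₁⌋:
  k=1: m=8, d=2, a=8
  k=2: m=8, d=1, a=16
d=1 and a=2a₀=16 at k=2, so the next step gives (m, d) = (8, 2) again — its k=1 value — and the period has length 2.

[8; 8, 16]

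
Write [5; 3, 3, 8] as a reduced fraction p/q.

440/83

Fold from the inside: start with 8/1.
  3 + 1/8 = 25/8
  3 + 8/25 = 83/25
  5 + 25/83 = 440/83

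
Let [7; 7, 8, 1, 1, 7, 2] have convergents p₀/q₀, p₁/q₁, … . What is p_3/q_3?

Using pₖ = aₖpₖ₋₁ + pₖ₋₂, qₖ = aₖqₖ₋₁ + qₖ₋₂ (with p₋₁=1, p₋₂=0, q₋₁=0, q₋₂=1):
  k=0: a=7, p=7, q=1
  k=1: a=7, p=50, q=7
  k=2: a=8, p=407, q=57
  k=3: a=1, p=457, q=64

457/64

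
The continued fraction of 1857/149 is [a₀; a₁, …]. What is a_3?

3

1857 = 12·149 + 69   →  a_0 = 12
149 = 2·69 + 11   →  a_1 = 2
69 = 6·11 + 3   →  a_2 = 6
11 = 3·3 + 2   →  a_3 = 3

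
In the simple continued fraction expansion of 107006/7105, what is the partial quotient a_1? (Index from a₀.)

16

107006 = 15·7105 + 431   →  a_0 = 15
7105 = 16·431 + 209   →  a_1 = 16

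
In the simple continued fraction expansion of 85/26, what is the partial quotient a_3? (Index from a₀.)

2

85 = 3·26 + 7   →  a_0 = 3
26 = 3·7 + 5   →  a_1 = 3
7 = 1·5 + 2   →  a_2 = 1
5 = 2·2 + 1   →  a_3 = 2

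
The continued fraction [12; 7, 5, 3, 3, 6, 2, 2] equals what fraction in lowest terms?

154980/12767

Using pₖ = aₖpₖ₋₁ + pₖ₋₂ and qₖ = aₖqₖ₋₁ + qₖ₋₂:
  k=0: a=12, p=12, q=1
  k=1: a=7, p=85, q=7
  k=2: a=5, p=437, q=36
  k=3: a=3, p=1396, q=115
  k=4: a=3, p=4625, q=381
  k=5: a=6, p=29146, q=2401
  k=6: a=2, p=62917, q=5183
  k=7: a=2, p=154980, q=12767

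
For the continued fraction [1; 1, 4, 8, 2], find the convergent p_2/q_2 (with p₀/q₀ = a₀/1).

Using pₖ = aₖpₖ₋₁ + pₖ₋₂, qₖ = aₖqₖ₋₁ + qₖ₋₂ (with p₋₁=1, p₋₂=0, q₋₁=0, q₋₂=1):
  k=0: a=1, p=1, q=1
  k=1: a=1, p=2, q=1
  k=2: a=4, p=9, q=5

9/5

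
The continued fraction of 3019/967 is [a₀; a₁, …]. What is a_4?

1

3019 = 3·967 + 118   →  a_0 = 3
967 = 8·118 + 23   →  a_1 = 8
118 = 5·23 + 3   →  a_2 = 5
23 = 7·3 + 2   →  a_3 = 7
3 = 1·2 + 1   →  a_4 = 1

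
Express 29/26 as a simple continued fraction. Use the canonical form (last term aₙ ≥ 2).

29 = 1×26 + 3
26 = 8×3 + 2
3 = 1×2 + 1
2 = 2×1 + 0  (stop)
So 29/26 = [1; 8, 1, 2].

[1; 8, 1, 2]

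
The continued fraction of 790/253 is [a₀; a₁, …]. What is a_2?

790 = 3·253 + 31   →  a_0 = 3
253 = 8·31 + 5   →  a_1 = 8
31 = 6·5 + 1   →  a_2 = 6

6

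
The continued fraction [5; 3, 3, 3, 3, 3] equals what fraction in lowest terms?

Using pₖ = aₖpₖ₋₁ + pₖ₋₂ and qₖ = aₖqₖ₋₁ + qₖ₋₂:
  k=0: a=5, p=5, q=1
  k=1: a=3, p=16, q=3
  k=2: a=3, p=53, q=10
  k=3: a=3, p=175, q=33
  k=4: a=3, p=578, q=109
  k=5: a=3, p=1909, q=360

1909/360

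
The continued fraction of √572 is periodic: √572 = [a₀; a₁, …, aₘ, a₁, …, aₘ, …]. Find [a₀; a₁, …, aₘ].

a₀ = ⌊√572⌋ = 23.
With m₀=0, d₀=1 and mₖ₊₁ = dₖaₖ − mₖ, dₖ₊₁ = (n − mₖ₊₁²)/dₖ, aₖ₊₁ = ⌊(a₀+mₖ₊₁)/dₖ₊₁⌋:
  k=1: m=23, d=43, a=1
  k=2: m=20, d=4, a=10
  k=3: m=20, d=43, a=1
  k=4: m=23, d=1, a=46
d=1 and a=2a₀=46 at k=4, so the next step gives (m, d) = (23, 43) again — its k=1 value — and the period has length 4.

[23; 1, 10, 1, 46]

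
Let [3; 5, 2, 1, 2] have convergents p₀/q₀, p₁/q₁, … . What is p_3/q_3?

Using pₖ = aₖpₖ₋₁ + pₖ₋₂, qₖ = aₖqₖ₋₁ + qₖ₋₂ (with p₋₁=1, p₋₂=0, q₋₁=0, q₋₂=1):
  k=0: a=3, p=3, q=1
  k=1: a=5, p=16, q=5
  k=2: a=2, p=35, q=11
  k=3: a=1, p=51, q=16

51/16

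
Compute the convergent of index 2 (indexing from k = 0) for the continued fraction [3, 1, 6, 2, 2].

Using pₖ = aₖpₖ₋₁ + pₖ₋₂, qₖ = aₖqₖ₋₁ + qₖ₋₂ (with p₋₁=1, p₋₂=0, q₋₁=0, q₋₂=1):
  k=0: a=3, p=3, q=1
  k=1: a=1, p=4, q=1
  k=2: a=6, p=27, q=7

27/7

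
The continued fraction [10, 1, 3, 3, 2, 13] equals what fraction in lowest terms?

Using pₖ = aₖpₖ₋₁ + pₖ₋₂ and qₖ = aₖqₖ₋₁ + qₖ₋₂:
  k=0: a=10, p=10, q=1
  k=1: a=1, p=11, q=1
  k=2: a=3, p=43, q=4
  k=3: a=3, p=140, q=13
  k=4: a=2, p=323, q=30
  k=5: a=13, p=4339, q=403

4339/403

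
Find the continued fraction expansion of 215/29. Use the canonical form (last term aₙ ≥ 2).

[7; 2, 2, 2, 2]

215 = 7·29 + 12
29 = 2·12 + 5
12 = 2·5 + 2
5 = 2·2 + 1
2 = 2·1 + 0  (stop)
So 215/29 = [7; 2, 2, 2, 2].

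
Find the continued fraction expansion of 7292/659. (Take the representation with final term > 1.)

[11; 15, 3, 14]

7292 = 11*659 + 43
659 = 15*43 + 14
43 = 3*14 + 1
14 = 14*1 + 0  (stop)
So 7292/659 = [11; 15, 3, 14].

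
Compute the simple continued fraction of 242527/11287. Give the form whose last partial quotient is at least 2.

[21; 2, 19, 6, 9, 2, 2]

242527 = 21×11287 + 5500
11287 = 2×5500 + 287
5500 = 19×287 + 47
287 = 6×47 + 5
47 = 9×5 + 2
5 = 2×2 + 1
2 = 2×1 + 0  (stop)
So 242527/11287 = [21; 2, 19, 6, 9, 2, 2].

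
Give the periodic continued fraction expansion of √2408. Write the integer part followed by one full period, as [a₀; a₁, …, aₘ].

[49; 14, 98]

a₀ = ⌊√2408⌋ = 49.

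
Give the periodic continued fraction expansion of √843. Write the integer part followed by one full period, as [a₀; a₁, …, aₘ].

[29; 29, 58]

a₀ = ⌊√843⌋ = 29.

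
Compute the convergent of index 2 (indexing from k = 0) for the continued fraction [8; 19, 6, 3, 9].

926/115

Using pₖ = aₖpₖ₋₁ + pₖ₋₂, qₖ = aₖqₖ₋₁ + qₖ₋₂ (with p₋₁=1, p₋₂=0, q₋₁=0, q₋₂=1):
  k=0: a=8, p=8, q=1
  k=1: a=19, p=153, q=19
  k=2: a=6, p=926, q=115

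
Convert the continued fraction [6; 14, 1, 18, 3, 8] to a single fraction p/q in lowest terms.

43803/7220

Fold from the inside: start with 8/1.
  3 + 1/8 = 25/8
  18 + 8/25 = 458/25
  1 + 25/458 = 483/458
  14 + 458/483 = 7220/483
  6 + 483/7220 = 43803/7220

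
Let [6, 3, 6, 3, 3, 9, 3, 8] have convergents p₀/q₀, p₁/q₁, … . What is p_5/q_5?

Using pₖ = aₖpₖ₋₁ + pₖ₋₂, qₖ = aₖqₖ₋₁ + qₖ₋₂ (with p₋₁=1, p₋₂=0, q₋₁=0, q₋₂=1):
  k=0: a=6, p=6, q=1
  k=1: a=3, p=19, q=3
  k=2: a=6, p=120, q=19
  k=3: a=3, p=379, q=60
  k=4: a=3, p=1257, q=199
  k=5: a=9, p=11692, q=1851

11692/1851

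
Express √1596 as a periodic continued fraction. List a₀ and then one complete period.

[39; 1, 18, 1, 78]

a₀ = ⌊√1596⌋ = 39.
With m₀=0, d₀=1 and mₖ₊₁ = dₖaₖ − mₖ, dₖ₊₁ = (n − mₖ₊₁²)/dₖ, aₖ₊₁ = ⌊(a₀+mₖ₊₁)/dₖ₊₁⌋:
  k=1: m=39, d=75, a=1
  k=2: m=36, d=4, a=18
  k=3: m=36, d=75, a=1
  k=4: m=39, d=1, a=78
d=1 and a=2a₀=78 at k=4, so the next step gives (m, d) = (39, 75) again — its k=1 value — and the period has length 4.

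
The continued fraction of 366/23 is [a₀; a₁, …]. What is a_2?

366 = 15·23 + 21   →  a_0 = 15
23 = 1·21 + 2   →  a_1 = 1
21 = 10·2 + 1   →  a_2 = 10

10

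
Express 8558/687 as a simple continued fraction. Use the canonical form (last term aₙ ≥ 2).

8558 = 12*687 + 314
687 = 2*314 + 59
314 = 5*59 + 19
59 = 3*19 + 2
19 = 9*2 + 1
2 = 2*1 + 0  (stop)
So 8558/687 = [12; 2, 5, 3, 9, 2].

[12; 2, 5, 3, 9, 2]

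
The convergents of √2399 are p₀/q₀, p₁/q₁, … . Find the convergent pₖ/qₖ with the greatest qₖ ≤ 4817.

235151/4801

√2399 = [48; 1, 47, 1, 96, …] (period length 4).
Convergents:
  p_0/q_0 = 48/1
  p_1/q_1 = 49/1
  p_2/q_2 = 2351/48
  p_3/q_3 = 2400/49
  p_4/q_4 = 232751/4752
  p_5/q_5 = 235151/4801
  p_6/q_6 = 11284848/230399
q_5 = 4801 ≤ 4817 < 230399 = q_6, so the answer is 235151/4801.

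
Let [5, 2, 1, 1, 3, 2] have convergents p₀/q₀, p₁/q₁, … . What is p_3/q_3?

Using pₖ = aₖpₖ₋₁ + pₖ₋₂, qₖ = aₖqₖ₋₁ + qₖ₋₂ (with p₋₁=1, p₋₂=0, q₋₁=0, q₋₂=1):
  k=0: a=5, p=5, q=1
  k=1: a=2, p=11, q=2
  k=2: a=1, p=16, q=3
  k=3: a=1, p=27, q=5

27/5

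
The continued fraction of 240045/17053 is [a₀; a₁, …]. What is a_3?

2

240045 = 14·17053 + 1303   →  a_0 = 14
17053 = 13·1303 + 114   →  a_1 = 13
1303 = 11·114 + 49   →  a_2 = 11
114 = 2·49 + 16   →  a_3 = 2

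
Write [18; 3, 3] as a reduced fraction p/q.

183/10

Using pₖ = aₖpₖ₋₁ + pₖ₋₂ and qₖ = aₖqₖ₋₁ + qₖ₋₂:
  k=0: a=18, p=18, q=1
  k=1: a=3, p=55, q=3
  k=2: a=3, p=183, q=10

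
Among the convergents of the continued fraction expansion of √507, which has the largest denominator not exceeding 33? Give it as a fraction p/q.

√507 = [22; 1, 1, 14, 1, 1, 44, …] (period length 6).
Convergents:
  p_0/q_0 = 22/1
  p_1/q_1 = 23/1
  p_2/q_2 = 45/2
  p_3/q_3 = 653/29
  p_4/q_4 = 698/31
  p_5/q_5 = 1351/60
q_4 = 31 ≤ 33 < 60 = q_5, so the answer is 698/31.

698/31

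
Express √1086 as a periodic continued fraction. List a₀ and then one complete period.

a₀ = ⌊√1086⌋ = 32.
With m₀=0, d₀=1 and mₖ₊₁ = dₖaₖ − mₖ, dₖ₊₁ = (n − mₖ₊₁²)/dₖ, aₖ₊₁ = ⌊(a₀+mₖ₊₁)/dₖ₊₁⌋:
  k=1: m=32, d=62, a=1
  k=2: m=30, d=3, a=20
  k=3: m=30, d=62, a=1
  k=4: m=32, d=1, a=64
d=1 and a=2a₀=64 at k=4, so the next step gives (m, d) = (32, 62) again — its k=1 value — and the period has length 4.

[32; 1, 20, 1, 64]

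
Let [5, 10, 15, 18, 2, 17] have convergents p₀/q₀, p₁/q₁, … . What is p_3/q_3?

Using pₖ = aₖpₖ₋₁ + pₖ₋₂, qₖ = aₖqₖ₋₁ + qₖ₋₂ (with p₋₁=1, p₋₂=0, q₋₁=0, q₋₂=1):
  k=0: a=5, p=5, q=1
  k=1: a=10, p=51, q=10
  k=2: a=15, p=770, q=151
  k=3: a=18, p=13911, q=2728

13911/2728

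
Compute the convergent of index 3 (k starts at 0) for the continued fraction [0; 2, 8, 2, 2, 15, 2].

17/36

Using pₖ = aₖpₖ₋₁ + pₖ₋₂, qₖ = aₖqₖ₋₁ + qₖ₋₂ (with p₋₁=1, p₋₂=0, q₋₁=0, q₋₂=1):
  k=0: a=0, p=0, q=1
  k=1: a=2, p=1, q=2
  k=2: a=8, p=8, q=17
  k=3: a=2, p=17, q=36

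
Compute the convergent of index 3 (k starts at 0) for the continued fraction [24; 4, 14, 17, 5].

Using pₖ = aₖpₖ₋₁ + pₖ₋₂, qₖ = aₖqₖ₋₁ + qₖ₋₂ (with p₋₁=1, p₋₂=0, q₋₁=0, q₋₂=1):
  k=0: a=24, p=24, q=1
  k=1: a=4, p=97, q=4
  k=2: a=14, p=1382, q=57
  k=3: a=17, p=23591, q=973

23591/973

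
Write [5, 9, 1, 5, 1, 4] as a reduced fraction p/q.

1709/335

Fold from the inside: start with 4/1.
  1 + 1/4 = 5/4
  5 + 4/5 = 29/5
  1 + 5/29 = 34/29
  9 + 29/34 = 335/34
  5 + 34/335 = 1709/335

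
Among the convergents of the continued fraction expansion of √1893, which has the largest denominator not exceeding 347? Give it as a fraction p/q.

√1893 = [43; 1, 1, 28, 1, 1, 86, …] (period length 6).
Convergents:
  p_0/q_0 = 43/1
  p_1/q_1 = 44/1
  p_2/q_2 = 87/2
  p_3/q_3 = 2480/57
  p_4/q_4 = 2567/59
  p_5/q_5 = 5047/116
  p_6/q_6 = 436609/10035
q_5 = 116 ≤ 347 < 10035 = q_6, so the answer is 5047/116.

5047/116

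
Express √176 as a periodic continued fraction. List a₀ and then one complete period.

[13; 3, 1, 3, 26]

a₀ = ⌊√176⌋ = 13.
With m₀=0, d₀=1 and mₖ₊₁ = dₖaₖ − mₖ, dₖ₊₁ = (n − mₖ₊₁²)/dₖ, aₖ₊₁ = ⌊(a₀+mₖ₊₁)/dₖ₊₁⌋:
  k=1: m=13, d=7, a=3
  k=2: m=8, d=16, a=1
  k=3: m=8, d=7, a=3
  k=4: m=13, d=1, a=26
d=1 and a=2a₀=26 at k=4, so the next step gives (m, d) = (13, 7) again — its k=1 value — and the period has length 4.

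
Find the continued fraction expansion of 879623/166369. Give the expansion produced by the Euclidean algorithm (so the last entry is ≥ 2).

[5; 3, 2, 13, 2, 18, 15, 3]

879623 = 5×166369 + 47778
166369 = 3×47778 + 23035
47778 = 2×23035 + 1708
23035 = 13×1708 + 831
1708 = 2×831 + 46
831 = 18×46 + 3
46 = 15×3 + 1
3 = 3×1 + 0  (stop)
So 879623/166369 = [5; 3, 2, 13, 2, 18, 15, 3].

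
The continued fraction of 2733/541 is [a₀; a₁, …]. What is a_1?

2733 = 5·541 + 28   →  a_0 = 5
541 = 19·28 + 9   →  a_1 = 19

19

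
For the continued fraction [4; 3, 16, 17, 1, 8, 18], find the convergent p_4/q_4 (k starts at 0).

Using pₖ = aₖpₖ₋₁ + pₖ₋₂, qₖ = aₖqₖ₋₁ + qₖ₋₂ (with p₋₁=1, p₋₂=0, q₋₁=0, q₋₂=1):
  k=0: a=4, p=4, q=1
  k=1: a=3, p=13, q=3
  k=2: a=16, p=212, q=49
  k=3: a=17, p=3617, q=836
  k=4: a=1, p=3829, q=885

3829/885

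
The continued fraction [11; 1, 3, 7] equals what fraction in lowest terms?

341/29

Fold from the inside: start with 7/1.
  3 + 1/7 = 22/7
  1 + 7/22 = 29/22
  11 + 22/29 = 341/29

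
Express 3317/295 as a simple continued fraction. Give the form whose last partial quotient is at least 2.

[11; 4, 10, 3, 2]

3317 = 11×295 + 72
295 = 4×72 + 7
72 = 10×7 + 2
7 = 3×2 + 1
2 = 2×1 + 0  (stop)
So 3317/295 = [11; 4, 10, 3, 2].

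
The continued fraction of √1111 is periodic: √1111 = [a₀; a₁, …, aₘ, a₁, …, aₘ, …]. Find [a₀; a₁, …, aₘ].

a₀ = ⌊√1111⌋ = 33.
With m₀=0, d₀=1 and mₖ₊₁ = dₖaₖ − mₖ, dₖ₊₁ = (n − mₖ₊₁²)/dₖ, aₖ₊₁ = ⌊(a₀+mₖ₊₁)/dₖ₊₁⌋:
  k=1: m=33, d=22, a=3
  k=2: m=33, d=1, a=66
d=1 and a=2a₀=66 at k=2, so the next step gives (m, d) = (33, 22) again — its k=1 value — and the period has length 2.

[33; 3, 66]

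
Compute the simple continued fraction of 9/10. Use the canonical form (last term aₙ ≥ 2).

[0; 1, 9]

9 = 0*10 + 9
10 = 1*9 + 1
9 = 9*1 + 0  (stop)
So 9/10 = [0; 1, 9].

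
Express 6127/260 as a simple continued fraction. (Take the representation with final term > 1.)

[23; 1, 1, 3, 3, 11]

6127 = 23*260 + 147
260 = 1*147 + 113
147 = 1*113 + 34
113 = 3*34 + 11
34 = 3*11 + 1
11 = 11*1 + 0  (stop)
So 6127/260 = [23; 1, 1, 3, 3, 11].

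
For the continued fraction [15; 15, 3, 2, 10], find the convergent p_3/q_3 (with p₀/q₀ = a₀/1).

1612/107

Using pₖ = aₖpₖ₋₁ + pₖ₋₂, qₖ = aₖqₖ₋₁ + qₖ₋₂ (with p₋₁=1, p₋₂=0, q₋₁=0, q₋₂=1):
  k=0: a=15, p=15, q=1
  k=1: a=15, p=226, q=15
  k=2: a=3, p=693, q=46
  k=3: a=2, p=1612, q=107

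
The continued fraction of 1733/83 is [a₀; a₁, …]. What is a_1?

1733 = 20·83 + 73   →  a_0 = 20
83 = 1·73 + 10   →  a_1 = 1

1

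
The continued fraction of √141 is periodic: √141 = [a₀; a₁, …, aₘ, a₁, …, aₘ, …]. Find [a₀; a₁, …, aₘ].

[11; 1, 6, 1, 22]

a₀ = ⌊√141⌋ = 11.
With m₀=0, d₀=1 and mₖ₊₁ = dₖaₖ − mₖ, dₖ₊₁ = (n − mₖ₊₁²)/dₖ, aₖ₊₁ = ⌊(a₀+mₖ₊₁)/dₖ₊₁⌋:
  k=1: m=11, d=20, a=1
  k=2: m=9, d=3, a=6
  k=3: m=9, d=20, a=1
  k=4: m=11, d=1, a=22
d=1 and a=2a₀=22 at k=4, so the next step gives (m, d) = (11, 20) again — its k=1 value — and the period has length 4.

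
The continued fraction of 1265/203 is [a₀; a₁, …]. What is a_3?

1265 = 6·203 + 47   →  a_0 = 6
203 = 4·47 + 15   →  a_1 = 4
47 = 3·15 + 2   →  a_2 = 3
15 = 7·2 + 1   →  a_3 = 7

7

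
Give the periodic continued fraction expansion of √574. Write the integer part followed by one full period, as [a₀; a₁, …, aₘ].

a₀ = ⌊√574⌋ = 23.
With m₀=0, d₀=1 and mₖ₊₁ = dₖaₖ − mₖ, dₖ₊₁ = (n − mₖ₊₁²)/dₖ, aₖ₊₁ = ⌊(a₀+mₖ₊₁)/dₖ₊₁⌋:
  k=1: m=23, d=45, a=1
  k=2: m=22, d=2, a=22
  k=3: m=22, d=45, a=1
  k=4: m=23, d=1, a=46
d=1 and a=2a₀=46 at k=4, so the next step gives (m, d) = (23, 45) again — its k=1 value — and the period has length 4.

[23; 1, 22, 1, 46]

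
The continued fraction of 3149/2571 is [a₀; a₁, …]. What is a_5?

6

3149 = 1·2571 + 578   →  a_0 = 1
2571 = 4·578 + 259   →  a_1 = 4
578 = 2·259 + 60   →  a_2 = 2
259 = 4·60 + 19   →  a_3 = 4
60 = 3·19 + 3   →  a_4 = 3
19 = 6·3 + 1   →  a_5 = 6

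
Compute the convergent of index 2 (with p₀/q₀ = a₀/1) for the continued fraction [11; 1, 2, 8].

Using pₖ = aₖpₖ₋₁ + pₖ₋₂, qₖ = aₖqₖ₋₁ + qₖ₋₂ (with p₋₁=1, p₋₂=0, q₋₁=0, q₋₂=1):
  k=0: a=11, p=11, q=1
  k=1: a=1, p=12, q=1
  k=2: a=2, p=35, q=3

35/3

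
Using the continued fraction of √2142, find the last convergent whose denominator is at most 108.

√2142 = [46; 3, 1, 1, 4, 1, 1, 3, 92, …] (period length 8).
Convergents:
  p_0/q_0 = 46/1
  p_1/q_1 = 139/3
  p_2/q_2 = 185/4
  p_3/q_3 = 324/7
  p_4/q_4 = 1481/32
  p_5/q_5 = 1805/39
  p_6/q_6 = 3286/71
  p_7/q_7 = 11663/252
q_6 = 71 ≤ 108 < 252 = q_7, so the answer is 3286/71.

3286/71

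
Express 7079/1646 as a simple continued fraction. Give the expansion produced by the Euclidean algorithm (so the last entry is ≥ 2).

[4; 3, 3, 13, 2, 2, 2]

7079 = 4·1646 + 495
1646 = 3·495 + 161
495 = 3·161 + 12
161 = 13·12 + 5
12 = 2·5 + 2
5 = 2·2 + 1
2 = 2·1 + 0  (stop)
So 7079/1646 = [4; 3, 3, 13, 2, 2, 2].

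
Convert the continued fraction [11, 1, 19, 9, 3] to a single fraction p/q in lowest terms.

Fold from the inside: start with 3/1.
  9 + 1/3 = 28/3
  19 + 3/28 = 535/28
  1 + 28/535 = 563/535
  11 + 535/563 = 6728/563

6728/563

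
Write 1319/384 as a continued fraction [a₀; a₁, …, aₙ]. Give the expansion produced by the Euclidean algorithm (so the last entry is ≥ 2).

1319 = 3·384 + 167
384 = 2·167 + 50
167 = 3·50 + 17
50 = 2·17 + 16
17 = 1·16 + 1
16 = 16·1 + 0  (stop)
So 1319/384 = [3; 2, 3, 2, 1, 16].

[3; 2, 3, 2, 1, 16]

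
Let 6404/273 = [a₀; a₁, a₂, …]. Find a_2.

6404 = 23·273 + 125   →  a_0 = 23
273 = 2·125 + 23   →  a_1 = 2
125 = 5·23 + 10   →  a_2 = 5

5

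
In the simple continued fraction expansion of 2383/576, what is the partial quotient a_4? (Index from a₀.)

3

2383 = 4·576 + 79   →  a_0 = 4
576 = 7·79 + 23   →  a_1 = 7
79 = 3·23 + 10   →  a_2 = 3
23 = 2·10 + 3   →  a_3 = 2
10 = 3·3 + 1   →  a_4 = 3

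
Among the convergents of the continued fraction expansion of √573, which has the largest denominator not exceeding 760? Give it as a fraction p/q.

√573 = [23; 1, 14, 1, 46, …] (period length 4).
Convergents:
  p_0/q_0 = 23/1
  p_1/q_1 = 24/1
  p_2/q_2 = 359/15
  p_3/q_3 = 383/16
  p_4/q_4 = 17977/751
  p_5/q_5 = 18360/767
q_4 = 751 ≤ 760 < 767 = q_5, so the answer is 17977/751.

17977/751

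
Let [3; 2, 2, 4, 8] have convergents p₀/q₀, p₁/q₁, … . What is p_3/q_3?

75/22

Using pₖ = aₖpₖ₋₁ + pₖ₋₂, qₖ = aₖqₖ₋₁ + qₖ₋₂ (with p₋₁=1, p₋₂=0, q₋₁=0, q₋₂=1):
  k=0: a=3, p=3, q=1
  k=1: a=2, p=7, q=2
  k=2: a=2, p=17, q=5
  k=3: a=4, p=75, q=22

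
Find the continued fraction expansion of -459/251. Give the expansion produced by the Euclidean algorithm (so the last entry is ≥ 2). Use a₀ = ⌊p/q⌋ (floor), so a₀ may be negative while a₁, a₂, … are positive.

-459 = -2*251 + 43
251 = 5*43 + 36
43 = 1*36 + 7
36 = 5*7 + 1
7 = 7*1 + 0  (stop)
So -459/251 = [-2; 5, 1, 5, 7].

[-2; 5, 1, 5, 7]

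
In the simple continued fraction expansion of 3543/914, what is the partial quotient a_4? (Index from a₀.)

3

3543 = 3·914 + 801   →  a_0 = 3
914 = 1·801 + 113   →  a_1 = 1
801 = 7·113 + 10   →  a_2 = 7
113 = 11·10 + 3   →  a_3 = 11
10 = 3·3 + 1   →  a_4 = 3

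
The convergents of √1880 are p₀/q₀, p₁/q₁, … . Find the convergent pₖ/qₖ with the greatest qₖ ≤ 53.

1691/39

√1880 = [43; 2, 1, 3, 1, 2, 86, …] (period length 6).
Convergents:
  p_0/q_0 = 43/1
  p_1/q_1 = 87/2
  p_2/q_2 = 130/3
  p_3/q_3 = 477/11
  p_4/q_4 = 607/14
  p_5/q_5 = 1691/39
  p_6/q_6 = 146033/3368
q_5 = 39 ≤ 53 < 3368 = q_6, so the answer is 1691/39.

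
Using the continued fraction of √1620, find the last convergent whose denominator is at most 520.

12920/321

√1620 = [40; 4, 80, …] (period length 2).
Convergents:
  p_0/q_0 = 40/1
  p_1/q_1 = 161/4
  p_2/q_2 = 12920/321
  p_3/q_3 = 51841/1288
q_2 = 321 ≤ 520 < 1288 = q_3, so the answer is 12920/321.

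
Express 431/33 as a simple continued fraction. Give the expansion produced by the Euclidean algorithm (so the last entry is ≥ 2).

431 = 13*33 + 2
33 = 16*2 + 1
2 = 2*1 + 0  (stop)
So 431/33 = [13; 16, 2].

[13; 16, 2]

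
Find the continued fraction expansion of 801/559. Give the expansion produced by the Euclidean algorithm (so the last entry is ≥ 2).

801 = 1·559 + 242
559 = 2·242 + 75
242 = 3·75 + 17
75 = 4·17 + 7
17 = 2·7 + 3
7 = 2·3 + 1
3 = 3·1 + 0  (stop)
So 801/559 = [1; 2, 3, 4, 2, 2, 3].

[1; 2, 3, 4, 2, 2, 3]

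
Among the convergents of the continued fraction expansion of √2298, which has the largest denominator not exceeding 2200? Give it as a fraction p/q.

73584/1535

√2298 = [47; 1, 14, 1, 94, …] (period length 4).
Convergents:
  p_0/q_0 = 47/1
  p_1/q_1 = 48/1
  p_2/q_2 = 719/15
  p_3/q_3 = 767/16
  p_4/q_4 = 72817/1519
  p_5/q_5 = 73584/1535
  p_6/q_6 = 1102993/23009
q_5 = 1535 ≤ 2200 < 23009 = q_6, so the answer is 73584/1535.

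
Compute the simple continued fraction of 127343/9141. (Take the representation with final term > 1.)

127343 = 13*9141 + 8510
9141 = 1*8510 + 631
8510 = 13*631 + 307
631 = 2*307 + 17
307 = 18*17 + 1
17 = 17*1 + 0  (stop)
So 127343/9141 = [13; 1, 13, 2, 18, 17].

[13; 1, 13, 2, 18, 17]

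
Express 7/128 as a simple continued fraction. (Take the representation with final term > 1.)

[0; 18, 3, 2]

7 = 0*128 + 7
128 = 18*7 + 2
7 = 3*2 + 1
2 = 2*1 + 0  (stop)
So 7/128 = [0; 18, 3, 2].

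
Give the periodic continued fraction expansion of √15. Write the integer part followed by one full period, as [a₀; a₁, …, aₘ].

[3; 1, 6]

a₀ = ⌊√15⌋ = 3.
With m₀=0, d₀=1 and mₖ₊₁ = dₖaₖ − mₖ, dₖ₊₁ = (n − mₖ₊₁²)/dₖ, aₖ₊₁ = ⌊(a₀+mₖ₊₁)/dₖ₊₁⌋:
  k=1: m=3, d=6, a=1
  k=2: m=3, d=1, a=6
d=1 and a=2a₀=6 at k=2, so the next step gives (m, d) = (3, 6) again — its k=1 value — and the period has length 2.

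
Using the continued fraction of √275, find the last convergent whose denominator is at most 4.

√275 = [16; 1, 1, 2, 1, 1, 32, …] (period length 6).
Convergents:
  p_0/q_0 = 16/1
  p_1/q_1 = 17/1
  p_2/q_2 = 33/2
  p_3/q_3 = 83/5
q_2 = 2 ≤ 4 < 5 = q_3, so the answer is 33/2.

33/2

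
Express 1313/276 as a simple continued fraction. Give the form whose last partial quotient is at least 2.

1313 = 4·276 + 209
276 = 1·209 + 67
209 = 3·67 + 8
67 = 8·8 + 3
8 = 2·3 + 2
3 = 1·2 + 1
2 = 2·1 + 0  (stop)
So 1313/276 = [4; 1, 3, 8, 2, 1, 2].

[4; 1, 3, 8, 2, 1, 2]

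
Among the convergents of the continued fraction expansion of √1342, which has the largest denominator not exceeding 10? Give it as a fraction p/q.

√1342 = [36; 1, 1, 1, 2, 1, 1, 1, 72, …] (period length 8).
Convergents:
  p_0/q_0 = 36/1
  p_1/q_1 = 37/1
  p_2/q_2 = 73/2
  p_3/q_3 = 110/3
  p_4/q_4 = 293/8
  p_5/q_5 = 403/11
q_4 = 8 ≤ 10 < 11 = q_5, so the answer is 293/8.

293/8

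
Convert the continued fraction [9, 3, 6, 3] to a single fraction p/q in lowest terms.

Fold from the inside: start with 3/1.
  6 + 1/3 = 19/3
  3 + 3/19 = 60/19
  9 + 19/60 = 559/60

559/60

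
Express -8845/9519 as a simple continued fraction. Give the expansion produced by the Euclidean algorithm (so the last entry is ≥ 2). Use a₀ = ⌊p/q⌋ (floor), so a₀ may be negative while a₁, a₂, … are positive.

[-1; 14, 8, 8, 3, 3]

-8845 = -1*9519 + 674
9519 = 14*674 + 83
674 = 8*83 + 10
83 = 8*10 + 3
10 = 3*3 + 1
3 = 3*1 + 0  (stop)
So -8845/9519 = [-1; 14, 8, 8, 3, 3].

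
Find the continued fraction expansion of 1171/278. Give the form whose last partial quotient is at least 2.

1171 = 4×278 + 59
278 = 4×59 + 42
59 = 1×42 + 17
42 = 2×17 + 8
17 = 2×8 + 1
8 = 8×1 + 0  (stop)
So 1171/278 = [4; 4, 1, 2, 2, 8].

[4; 4, 1, 2, 2, 8]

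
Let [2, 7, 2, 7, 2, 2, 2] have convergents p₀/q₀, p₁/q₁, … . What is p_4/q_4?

Using pₖ = aₖpₖ₋₁ + pₖ₋₂, qₖ = aₖqₖ₋₁ + qₖ₋₂ (with p₋₁=1, p₋₂=0, q₋₁=0, q₋₂=1):
  k=0: a=2, p=2, q=1
  k=1: a=7, p=15, q=7
  k=2: a=2, p=32, q=15
  k=3: a=7, p=239, q=112
  k=4: a=2, p=510, q=239

510/239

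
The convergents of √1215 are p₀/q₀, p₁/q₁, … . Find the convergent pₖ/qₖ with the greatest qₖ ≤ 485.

16801/482

√1215 = [34; 1, 5, 1, 68, …] (period length 4).
Convergents:
  p_0/q_0 = 34/1
  p_1/q_1 = 35/1
  p_2/q_2 = 209/6
  p_3/q_3 = 244/7
  p_4/q_4 = 16801/482
  p_5/q_5 = 17045/489
q_4 = 482 ≤ 485 < 489 = q_5, so the answer is 16801/482.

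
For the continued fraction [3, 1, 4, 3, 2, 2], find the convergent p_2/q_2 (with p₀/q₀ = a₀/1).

Using pₖ = aₖpₖ₋₁ + pₖ₋₂, qₖ = aₖqₖ₋₁ + qₖ₋₂ (with p₋₁=1, p₋₂=0, q₋₁=0, q₋₂=1):
  k=0: a=3, p=3, q=1
  k=1: a=1, p=4, q=1
  k=2: a=4, p=19, q=5

19/5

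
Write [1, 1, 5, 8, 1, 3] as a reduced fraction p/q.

393/214

Fold from the inside: start with 3/1.
  1 + 1/3 = 4/3
  8 + 3/4 = 35/4
  5 + 4/35 = 179/35
  1 + 35/179 = 214/179
  1 + 179/214 = 393/214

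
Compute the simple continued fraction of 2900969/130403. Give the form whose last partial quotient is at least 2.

2900969 = 22×130403 + 32103
130403 = 4×32103 + 1991
32103 = 16×1991 + 247
1991 = 8×247 + 15
247 = 16×15 + 7
15 = 2×7 + 1
7 = 7×1 + 0  (stop)
So 2900969/130403 = [22; 4, 16, 8, 16, 2, 7].

[22; 4, 16, 8, 16, 2, 7]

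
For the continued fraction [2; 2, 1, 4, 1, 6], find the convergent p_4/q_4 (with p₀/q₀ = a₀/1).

Using pₖ = aₖpₖ₋₁ + pₖ₋₂, qₖ = aₖqₖ₋₁ + qₖ₋₂ (with p₋₁=1, p₋₂=0, q₋₁=0, q₋₂=1):
  k=0: a=2, p=2, q=1
  k=1: a=2, p=5, q=2
  k=2: a=1, p=7, q=3
  k=3: a=4, p=33, q=14
  k=4: a=1, p=40, q=17

40/17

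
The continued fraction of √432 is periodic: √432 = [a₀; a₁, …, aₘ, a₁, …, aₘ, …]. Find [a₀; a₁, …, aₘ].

[20; 1, 3, 1, 1, 1, 3, 1, 40]

a₀ = ⌊√432⌋ = 20.
With m₀=0, d₀=1 and mₖ₊₁ = dₖaₖ − mₖ, dₖ₊₁ = (n − mₖ₊₁²)/dₖ, aₖ₊₁ = ⌊(a₀+mₖ₊₁)/dₖ₊₁⌋:
  k=1: m=20, d=32, a=1
  k=2: m=12, d=9, a=3
  k=3: m=15, d=23, a=1
  k=4: m=8, d=16, a=1
  k=5: m=8, d=23, a=1
  k=6: m=15, d=9, a=3
  k=7: m=12, d=32, a=1
  k=8: m=20, d=1, a=40
d=1 and a=2a₀=40 at k=8, so the next step gives (m, d) = (20, 32) again — its k=1 value — and the period has length 8.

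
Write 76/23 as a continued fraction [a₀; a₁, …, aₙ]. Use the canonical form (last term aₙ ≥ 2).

76 = 3·23 + 7
23 = 3·7 + 2
7 = 3·2 + 1
2 = 2·1 + 0  (stop)
So 76/23 = [3; 3, 3, 2].

[3; 3, 3, 2]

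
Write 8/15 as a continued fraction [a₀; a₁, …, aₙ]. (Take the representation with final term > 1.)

[0; 1, 1, 7]

8 = 0×15 + 8
15 = 1×8 + 7
8 = 1×7 + 1
7 = 7×1 + 0  (stop)
So 8/15 = [0; 1, 1, 7].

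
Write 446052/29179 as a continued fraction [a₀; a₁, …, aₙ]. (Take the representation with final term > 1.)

446052 = 15·29179 + 8367
29179 = 3·8367 + 4078
8367 = 2·4078 + 211
4078 = 19·211 + 69
211 = 3·69 + 4
69 = 17·4 + 1
4 = 4·1 + 0  (stop)
So 446052/29179 = [15; 3, 2, 19, 3, 17, 4].

[15; 3, 2, 19, 3, 17, 4]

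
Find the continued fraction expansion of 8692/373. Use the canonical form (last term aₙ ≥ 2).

8692 = 23·373 + 113
373 = 3·113 + 34
113 = 3·34 + 11
34 = 3·11 + 1
11 = 11·1 + 0  (stop)
So 8692/373 = [23; 3, 3, 3, 11].

[23; 3, 3, 3, 11]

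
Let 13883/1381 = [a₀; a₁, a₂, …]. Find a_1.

13883 = 10·1381 + 73   →  a_0 = 10
1381 = 18·73 + 67   →  a_1 = 18

18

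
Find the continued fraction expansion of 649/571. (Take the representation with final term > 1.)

[1; 7, 3, 8, 3]

649 = 1×571 + 78
571 = 7×78 + 25
78 = 3×25 + 3
25 = 8×3 + 1
3 = 3×1 + 0  (stop)
So 649/571 = [1; 7, 3, 8, 3].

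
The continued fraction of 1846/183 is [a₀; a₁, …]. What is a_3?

3

1846 = 10·183 + 16   →  a_0 = 10
183 = 11·16 + 7   →  a_1 = 11
16 = 2·7 + 2   →  a_2 = 2
7 = 3·2 + 1   →  a_3 = 3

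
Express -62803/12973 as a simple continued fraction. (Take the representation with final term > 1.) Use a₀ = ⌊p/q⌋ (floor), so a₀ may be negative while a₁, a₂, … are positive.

-62803 = -5·12973 + 2062
12973 = 6·2062 + 601
2062 = 3·601 + 259
601 = 2·259 + 83
259 = 3·83 + 10
83 = 8·10 + 3
10 = 3·3 + 1
3 = 3·1 + 0  (stop)
So -62803/12973 = [-5; 6, 3, 2, 3, 8, 3, 3].

[-5; 6, 3, 2, 3, 8, 3, 3]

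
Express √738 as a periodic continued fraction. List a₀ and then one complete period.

a₀ = ⌊√738⌋ = 27.
With m₀=0, d₀=1 and mₖ₊₁ = dₖaₖ − mₖ, dₖ₊₁ = (n − mₖ₊₁²)/dₖ, aₖ₊₁ = ⌊(a₀+mₖ₊₁)/dₖ₊₁⌋:
  k=1: m=27, d=9, a=6
  k=2: m=27, d=1, a=54
d=1 and a=2a₀=54 at k=2, so the next step gives (m, d) = (27, 9) again — its k=1 value — and the period has length 2.

[27; 6, 54]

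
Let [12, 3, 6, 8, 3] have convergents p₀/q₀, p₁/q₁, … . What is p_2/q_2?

234/19

Using pₖ = aₖpₖ₋₁ + pₖ₋₂, qₖ = aₖqₖ₋₁ + qₖ₋₂ (with p₋₁=1, p₋₂=0, q₋₁=0, q₋₂=1):
  k=0: a=12, p=12, q=1
  k=1: a=3, p=37, q=3
  k=2: a=6, p=234, q=19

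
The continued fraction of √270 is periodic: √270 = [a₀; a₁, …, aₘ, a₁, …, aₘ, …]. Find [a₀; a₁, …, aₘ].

[16; 2, 3, 6, 3, 2, 32]

a₀ = ⌊√270⌋ = 16.
With m₀=0, d₀=1 and mₖ₊₁ = dₖaₖ − mₖ, dₖ₊₁ = (n − mₖ₊₁²)/dₖ, aₖ₊₁ = ⌊(a₀+mₖ₊₁)/dₖ₊₁⌋:
  k=1: m=16, d=14, a=2
  k=2: m=12, d=9, a=3
  k=3: m=15, d=5, a=6
  k=4: m=15, d=9, a=3
  k=5: m=12, d=14, a=2
  k=6: m=16, d=1, a=32
d=1 and a=2a₀=32 at k=6, so the next step gives (m, d) = (16, 14) again — its k=1 value — and the period has length 6.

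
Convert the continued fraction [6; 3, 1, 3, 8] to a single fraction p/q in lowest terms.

777/124

Using pₖ = aₖpₖ₋₁ + pₖ₋₂ and qₖ = aₖqₖ₋₁ + qₖ₋₂:
  k=0: a=6, p=6, q=1
  k=1: a=3, p=19, q=3
  k=2: a=1, p=25, q=4
  k=3: a=3, p=94, q=15
  k=4: a=8, p=777, q=124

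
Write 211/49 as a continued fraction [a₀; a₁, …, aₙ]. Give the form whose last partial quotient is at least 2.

[4; 3, 3, 1, 3]

211 = 4*49 + 15
49 = 3*15 + 4
15 = 3*4 + 3
4 = 1*3 + 1
3 = 3*1 + 0  (stop)
So 211/49 = [4; 3, 3, 1, 3].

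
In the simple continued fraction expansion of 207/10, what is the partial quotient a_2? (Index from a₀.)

2

207 = 20·10 + 7   →  a_0 = 20
10 = 1·7 + 3   →  a_1 = 1
7 = 2·3 + 1   →  a_2 = 2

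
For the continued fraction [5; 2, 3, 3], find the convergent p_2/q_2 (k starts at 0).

38/7

Using pₖ = aₖpₖ₋₁ + pₖ₋₂, qₖ = aₖqₖ₋₁ + qₖ₋₂ (with p₋₁=1, p₋₂=0, q₋₁=0, q₋₂=1):
  k=0: a=5, p=5, q=1
  k=1: a=2, p=11, q=2
  k=2: a=3, p=38, q=7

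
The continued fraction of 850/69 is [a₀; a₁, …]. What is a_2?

850 = 12·69 + 22   →  a_0 = 12
69 = 3·22 + 3   →  a_1 = 3
22 = 7·3 + 1   →  a_2 = 7

7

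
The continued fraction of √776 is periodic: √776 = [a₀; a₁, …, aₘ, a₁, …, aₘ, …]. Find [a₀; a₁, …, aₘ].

[27; 1, 5, 1, 54]

a₀ = ⌊√776⌋ = 27.
With m₀=0, d₀=1 and mₖ₊₁ = dₖaₖ − mₖ, dₖ₊₁ = (n − mₖ₊₁²)/dₖ, aₖ₊₁ = ⌊(a₀+mₖ₊₁)/dₖ₊₁⌋:
  k=1: m=27, d=47, a=1
  k=2: m=20, d=8, a=5
  k=3: m=20, d=47, a=1
  k=4: m=27, d=1, a=54
d=1 and a=2a₀=54 at k=4, so the next step gives (m, d) = (27, 47) again — its k=1 value — and the period has length 4.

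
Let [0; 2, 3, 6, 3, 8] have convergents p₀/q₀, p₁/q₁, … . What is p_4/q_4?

Using pₖ = aₖpₖ₋₁ + pₖ₋₂, qₖ = aₖqₖ₋₁ + qₖ₋₂ (with p₋₁=1, p₋₂=0, q₋₁=0, q₋₂=1):
  k=0: a=0, p=0, q=1
  k=1: a=2, p=1, q=2
  k=2: a=3, p=3, q=7
  k=3: a=6, p=19, q=44
  k=4: a=3, p=60, q=139

60/139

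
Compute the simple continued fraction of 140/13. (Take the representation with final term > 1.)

140 = 10*13 + 10
13 = 1*10 + 3
10 = 3*3 + 1
3 = 3*1 + 0  (stop)
So 140/13 = [10; 1, 3, 3].

[10; 1, 3, 3]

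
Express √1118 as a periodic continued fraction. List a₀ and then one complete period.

a₀ = ⌊√1118⌋ = 33.
With m₀=0, d₀=1 and mₖ₊₁ = dₖaₖ − mₖ, dₖ₊₁ = (n − mₖ₊₁²)/dₖ, aₖ₊₁ = ⌊(a₀+mₖ₊₁)/dₖ₊₁⌋:
  k=1: m=33, d=29, a=2
  k=2: m=25, d=17, a=3
  k=3: m=26, d=26, a=2
  k=4: m=26, d=17, a=3
  k=5: m=25, d=29, a=2
  k=6: m=33, d=1, a=66
d=1 and a=2a₀=66 at k=6, so the next step gives (m, d) = (33, 29) again — its k=1 value — and the period has length 6.

[33; 2, 3, 2, 3, 2, 66]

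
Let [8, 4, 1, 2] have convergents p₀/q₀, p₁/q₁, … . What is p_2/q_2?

Using pₖ = aₖpₖ₋₁ + pₖ₋₂, qₖ = aₖqₖ₋₁ + qₖ₋₂ (with p₋₁=1, p₋₂=0, q₋₁=0, q₋₂=1):
  k=0: a=8, p=8, q=1
  k=1: a=4, p=33, q=4
  k=2: a=1, p=41, q=5

41/5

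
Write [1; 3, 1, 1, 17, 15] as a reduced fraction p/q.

Fold from the inside: start with 15/1.
  17 + 1/15 = 256/15
  1 + 15/256 = 271/256
  1 + 256/271 = 527/271
  3 + 271/527 = 1852/527
  1 + 527/1852 = 2379/1852

2379/1852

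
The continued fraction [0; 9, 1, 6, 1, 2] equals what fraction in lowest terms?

23/227

Using pₖ = aₖpₖ₋₁ + pₖ₋₂ and qₖ = aₖqₖ₋₁ + qₖ₋₂:
  k=0: a=0, p=0, q=1
  k=1: a=9, p=1, q=9
  k=2: a=1, p=1, q=10
  k=3: a=6, p=7, q=69
  k=4: a=1, p=8, q=79
  k=5: a=2, p=23, q=227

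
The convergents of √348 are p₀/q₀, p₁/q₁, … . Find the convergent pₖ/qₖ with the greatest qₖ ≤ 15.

56/3

√348 = [18; 1, 1, 1, 8, 1, 1, 1, 36, …] (period length 8).
Convergents:
  p_0/q_0 = 18/1
  p_1/q_1 = 19/1
  p_2/q_2 = 37/2
  p_3/q_3 = 56/3
  p_4/q_4 = 485/26
q_3 = 3 ≤ 15 < 26 = q_4, so the answer is 56/3.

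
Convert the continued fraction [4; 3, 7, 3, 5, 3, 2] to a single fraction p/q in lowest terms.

Using pₖ = aₖpₖ₋₁ + pₖ₋₂ and qₖ = aₖqₖ₋₁ + qₖ₋₂:
  k=0: a=4, p=4, q=1
  k=1: a=3, p=13, q=3
  k=2: a=7, p=95, q=22
  k=3: a=3, p=298, q=69
  k=4: a=5, p=1585, q=367
  k=5: a=3, p=5053, q=1170
  k=6: a=2, p=11691, q=2707

11691/2707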